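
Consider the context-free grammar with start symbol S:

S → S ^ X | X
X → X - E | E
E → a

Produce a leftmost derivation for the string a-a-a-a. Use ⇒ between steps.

S ⇒ X ⇒ X-E ⇒ X-E-E ⇒ X-E-E-E ⇒ E-E-E-E ⇒ a-E-E-E ⇒ a-a-E-E ⇒ a-a-a-E ⇒ a-a-a-a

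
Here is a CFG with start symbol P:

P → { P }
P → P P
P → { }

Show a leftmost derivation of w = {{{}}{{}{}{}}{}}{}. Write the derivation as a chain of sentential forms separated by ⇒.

P ⇒ PP ⇒ {P}P ⇒ {PP}P ⇒ {PPP}P ⇒ {{P}PP}P ⇒ {{{}}PP}P ⇒ {{{}}{P}P}P ⇒ {{{}}{PP}P}P ⇒ {{{}}{PPP}P}P ⇒ {{{}}{{}PP}P}P ⇒ {{{}}{{}{}P}P}P ⇒ {{{}}{{}{}{}}P}P ⇒ {{{}}{{}{}{}}{}}P ⇒ {{{}}{{}{}{}}{}}{}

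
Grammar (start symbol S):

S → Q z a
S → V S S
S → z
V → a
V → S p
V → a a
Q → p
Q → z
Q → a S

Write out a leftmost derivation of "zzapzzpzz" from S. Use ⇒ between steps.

S ⇒ VSS ⇒ SpSS ⇒ VSSpSS ⇒ SpSSpSS ⇒ QzapSSpSS ⇒ zzapSSpSS ⇒ zzapzSpSS ⇒ zzapzzpSS ⇒ zzapzzpzS ⇒ zzapzzpzz

S ⇒ VSS   [S → V S S]
VSS ⇒ SpSS   [V → S p]
SpSS ⇒ VSSpSS   [S → V S S]
VSSpSS ⇒ SpSSpSS   [V → S p]
SpSSpSS ⇒ QzapSSpSS   [S → Q z a]
QzapSSpSS ⇒ zzapSSpSS   [Q → z]
zzapSSpSS ⇒ zzapzSpSS   [S → z]
zzapzSpSS ⇒ zzapzzpSS   [S → z]
zzapzzpSS ⇒ zzapzzpzS   [S → z]
zzapzzpzS ⇒ zzapzzpzz   [S → z]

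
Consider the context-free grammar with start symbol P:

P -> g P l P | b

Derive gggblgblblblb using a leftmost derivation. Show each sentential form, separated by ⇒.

P ⇒ gPlP   [P -> g P l P]
gPlP ⇒ ggPlPlP   [P -> g P l P]
ggPlPlP ⇒ gggPlPlPlP   [P -> g P l P]
gggPlPlPlP ⇒ gggblPlPlP   [P -> b]
gggblPlPlP ⇒ gggblgPlPlPlP   [P -> g P l P]
gggblgPlPlPlP ⇒ gggblgblPlPlP   [P -> b]
gggblgblPlPlP ⇒ gggblgblblPlP   [P -> b]
gggblgblblPlP ⇒ gggblgblblblP   [P -> b]
gggblgblblblP ⇒ gggblgblblblb   [P -> b]

P⇒gPlP⇒ggPlPlP⇒gggPlPlPlP⇒gggblPlPlP⇒gggblgPlPlPlP⇒gggblgblPlPlP⇒gggblgblblPlP⇒gggblgblblblP⇒gggblgblblblb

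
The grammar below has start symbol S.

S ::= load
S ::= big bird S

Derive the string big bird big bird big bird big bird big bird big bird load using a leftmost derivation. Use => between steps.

S => big bird S => big bird big bird S => big bird big bird big bird S => big bird big bird big bird big bird S => big bird big bird big bird big bird big bird S => big bird big bird big bird big bird big bird big bird S => big bird big bird big bird big bird big bird big bird load

S => big bird S   [S ::= big bird S]
big bird S => big bird big bird S   [S ::= big bird S]
big bird big bird S => big bird big bird big bird S   [S ::= big bird S]
big bird big bird big bird S => big bird big bird big bird big bird S   [S ::= big bird S]
big bird big bird big bird big bird S => big bird big bird big bird big bird big bird S   [S ::= big bird S]
big bird big bird big bird big bird big bird S => big bird big bird big bird big bird big bird big bird S   [S ::= big bird S]
big bird big bird big bird big bird big bird big bird S => big bird big bird big bird big bird big bird big bird load   [S ::= load]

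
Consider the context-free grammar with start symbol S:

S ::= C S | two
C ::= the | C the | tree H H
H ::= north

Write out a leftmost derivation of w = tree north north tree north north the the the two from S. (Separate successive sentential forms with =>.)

S => C S   [S ::= C S]
C S => tree H H S   [C ::= tree H H]
tree H H S => tree north H S   [H ::= north]
tree north H S => tree north north S   [H ::= north]
tree north north S => tree north north C S   [S ::= C S]
tree north north C S => tree north north tree H H S   [C ::= tree H H]
tree north north tree H H S => tree north north tree north H S   [H ::= north]
tree north north tree north H S => tree north north tree north north S   [H ::= north]
tree north north tree north north S => tree north north tree north north C S   [S ::= C S]
tree north north tree north north C S => tree north north tree north north C the S   [C ::= C the]
tree north north tree north north C the S => tree north north tree north north the the S   [C ::= the]
tree north north tree north north the the S => tree north north tree north north the the C S   [S ::= C S]
tree north north tree north north the the C S => tree north north tree north north the the the S   [C ::= the]
tree north north tree north north the the the S => tree north north tree north north the the the two   [S ::= two]

S => C S => tree H H S => tree north H S => tree north north S => tree north north C S => tree north north tree H H S => tree north north tree north H S => tree north north tree north north S => tree north north tree north north C S => tree north north tree north north C the S => tree north north tree north north the the S => tree north north tree north north the the C S => tree north north tree north north the the the S => tree north north tree north north the the the two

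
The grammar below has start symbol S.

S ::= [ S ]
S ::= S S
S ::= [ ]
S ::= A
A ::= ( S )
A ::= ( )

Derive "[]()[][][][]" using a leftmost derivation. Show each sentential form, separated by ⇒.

S ⇒ SS ⇒ []S ⇒ []SS ⇒ []AS ⇒ []()S ⇒ []()SS ⇒ []()SSS ⇒ []()[]SS ⇒ []()[]SSS ⇒ []()[][]SS ⇒ []()[][][]S ⇒ []()[][][][]

S ⇒ SS   [S ::= S S]
SS ⇒ []S   [S ::= [ ]]
[]S ⇒ []SS   [S ::= S S]
[]SS ⇒ []AS   [S ::= A]
[]AS ⇒ []()S   [A ::= ( )]
[]()S ⇒ []()SS   [S ::= S S]
[]()SS ⇒ []()SSS   [S ::= S S]
[]()SSS ⇒ []()[]SS   [S ::= [ ]]
[]()[]SS ⇒ []()[]SSS   [S ::= S S]
[]()[]SSS ⇒ []()[][]SS   [S ::= [ ]]
[]()[][]SS ⇒ []()[][][]S   [S ::= [ ]]
[]()[][][]S ⇒ []()[][][][]   [S ::= [ ]]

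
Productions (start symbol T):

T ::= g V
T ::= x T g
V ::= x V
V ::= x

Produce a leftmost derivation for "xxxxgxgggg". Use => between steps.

T => xTg => xxTgg => xxxTggg => xxxxTgggg => xxxxgVgggg => xxxxgxgggg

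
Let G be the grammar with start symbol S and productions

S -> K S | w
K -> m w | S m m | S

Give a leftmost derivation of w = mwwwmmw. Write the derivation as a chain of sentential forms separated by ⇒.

S ⇒ KS   [S -> K S]
KS ⇒ SmmS   [K -> S m m]
SmmS ⇒ KSmmS   [S -> K S]
KSmmS ⇒ SSmmS   [K -> S]
SSmmS ⇒ KSSmmS   [S -> K S]
KSSmmS ⇒ mwSSmmS   [K -> m w]
mwSSmmS ⇒ mwwSmmS   [S -> w]
mwwSmmS ⇒ mwwwmmS   [S -> w]
mwwwmmS ⇒ mwwwmmw   [S -> w]

S ⇒ KS ⇒ SmmS ⇒ KSmmS ⇒ SSmmS ⇒ KSSmmS ⇒ mwSSmmS ⇒ mwwSmmS ⇒ mwwwmmS ⇒ mwwwmmw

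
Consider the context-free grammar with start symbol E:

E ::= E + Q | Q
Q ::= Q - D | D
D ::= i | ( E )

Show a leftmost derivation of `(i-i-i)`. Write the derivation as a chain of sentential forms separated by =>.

E => Q => D => (E) => (Q) => (Q-D) => (Q-D-D) => (D-D-D) => (i-D-D) => (i-i-D) => (i-i-i)

E => Q   [E ::= Q]
Q => D   [Q ::= D]
D => (E)   [D ::= ( E )]
(E) => (Q)   [E ::= Q]
(Q) => (Q-D)   [Q ::= Q - D]
(Q-D) => (Q-D-D)   [Q ::= Q - D]
(Q-D-D) => (D-D-D)   [Q ::= D]
(D-D-D) => (i-D-D)   [D ::= i]
(i-D-D) => (i-i-D)   [D ::= i]
(i-i-D) => (i-i-i)   [D ::= i]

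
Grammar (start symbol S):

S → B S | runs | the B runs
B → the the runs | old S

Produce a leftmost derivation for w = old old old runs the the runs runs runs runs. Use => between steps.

S => B S => old S S => old B S S => old old S S S => old old B S S S => old old old S S S S => old old old runs S S S => old old old runs B S S S => old old old runs the the runs S S S => old old old runs the the runs runs S S => old old old runs the the runs runs runs S => old old old runs the the runs runs runs runs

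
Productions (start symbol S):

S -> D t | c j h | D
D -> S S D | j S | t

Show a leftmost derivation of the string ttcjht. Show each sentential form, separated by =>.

S=>D=>SSD=>DtSD=>ttSD=>ttcjhD=>ttcjht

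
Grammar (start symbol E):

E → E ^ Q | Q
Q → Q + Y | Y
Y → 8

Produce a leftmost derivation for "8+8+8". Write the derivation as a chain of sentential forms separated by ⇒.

E⇒Q⇒Q+Y⇒Q+Y+Y⇒Y+Y+Y⇒8+Y+Y⇒8+8+Y⇒8+8+8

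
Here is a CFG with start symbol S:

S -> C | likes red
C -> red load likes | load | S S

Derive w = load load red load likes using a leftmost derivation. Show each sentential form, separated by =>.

S => C => S S => C S => S S S => C S S => load S S => load C S => load load S => load load C => load load red load likes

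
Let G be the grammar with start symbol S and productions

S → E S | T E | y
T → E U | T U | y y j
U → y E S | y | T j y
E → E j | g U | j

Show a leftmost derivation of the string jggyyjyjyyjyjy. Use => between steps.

S => ES   [S → E S]
ES => jS   [E → j]
jS => jES   [S → E S]
jES => jEjS   [E → E j]
jEjS => jgUjS   [E → g U]
jgUjS => jgTjyjS   [U → T j y]
jgTjyjS => jgEUjyjS   [T → E U]
jgEUjyjS => jggUUjyjS   [E → g U]
jggUUjyjS => jggTjyUjyjS   [U → T j y]
jggTjyUjyjS => jggTUjyUjyjS   [T → T U]
jggTUjyUjyjS => jggyyjUjyUjyjS   [T → y y j]
jggyyjUjyUjyjS => jggyyjyjyUjyjS   [U → y]
jggyyjyjyUjyjS => jggyyjyjyyjyjS   [U → y]
jggyyjyjyyjyjS => jggyyjyjyyjyjy   [S → y]

S => ES => jS => jES => jEjS => jgUjS => jgTjyjS => jgEUjyjS => jggUUjyjS => jggTjyUjyjS => jggTUjyUjyjS => jggyyjUjyUjyjS => jggyyjyjyUjyjS => jggyyjyjyyjyjS => jggyyjyjyyjyjy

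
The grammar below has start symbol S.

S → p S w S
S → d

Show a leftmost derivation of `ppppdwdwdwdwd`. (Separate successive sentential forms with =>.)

S=>pSwS=>ppSwSwS=>pppSwSwSwS=>ppppSwSwSwSwS=>ppppdwSwSwSwS=>ppppdwdwSwSwS=>ppppdwdwdwSwS=>ppppdwdwdwdwS=>ppppdwdwdwdwd

S => pSwS   [S → p S w S]
pSwS => ppSwSwS   [S → p S w S]
ppSwSwS => pppSwSwSwS   [S → p S w S]
pppSwSwSwS => ppppSwSwSwSwS   [S → p S w S]
ppppSwSwSwSwS => ppppdwSwSwSwS   [S → d]
ppppdwSwSwSwS => ppppdwdwSwSwS   [S → d]
ppppdwdwSwSwS => ppppdwdwdwSwS   [S → d]
ppppdwdwdwSwS => ppppdwdwdwdwS   [S → d]
ppppdwdwdwdwS => ppppdwdwdwdwd   [S → d]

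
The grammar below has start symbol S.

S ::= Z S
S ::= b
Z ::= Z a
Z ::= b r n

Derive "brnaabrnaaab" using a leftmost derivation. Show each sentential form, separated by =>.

S => ZS => ZaS => ZaaS => brnaaS => brnaaZS => brnaaZaS => brnaaZaaS => brnaaZaaaS => brnaabrnaaaS => brnaabrnaaab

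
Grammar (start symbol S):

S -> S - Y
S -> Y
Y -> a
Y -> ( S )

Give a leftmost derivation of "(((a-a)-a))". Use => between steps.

S => Y   [S -> Y]
Y => (S)   [Y -> ( S )]
(S) => (Y)   [S -> Y]
(Y) => ((S))   [Y -> ( S )]
((S)) => ((S-Y))   [S -> S - Y]
((S-Y)) => ((Y-Y))   [S -> Y]
((Y-Y)) => (((S)-Y))   [Y -> ( S )]
(((S)-Y)) => (((S-Y)-Y))   [S -> S - Y]
(((S-Y)-Y)) => (((Y-Y)-Y))   [S -> Y]
(((Y-Y)-Y)) => (((a-Y)-Y))   [Y -> a]
(((a-Y)-Y)) => (((a-a)-Y))   [Y -> a]
(((a-a)-Y)) => (((a-a)-a))   [Y -> a]

S => Y => (S) => (Y) => ((S)) => ((S-Y)) => ((Y-Y)) => (((S)-Y)) => (((S-Y)-Y)) => (((Y-Y)-Y)) => (((a-Y)-Y)) => (((a-a)-Y)) => (((a-a)-a))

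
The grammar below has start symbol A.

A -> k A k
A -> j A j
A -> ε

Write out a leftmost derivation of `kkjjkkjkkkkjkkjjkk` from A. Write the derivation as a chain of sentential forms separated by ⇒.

A ⇒ kAk   [A -> k A k]
kAk ⇒ kkAkk   [A -> k A k]
kkAkk ⇒ kkjAjkk   [A -> j A j]
kkjAjkk ⇒ kkjjAjjkk   [A -> j A j]
kkjjAjjkk ⇒ kkjjkAkjjkk   [A -> k A k]
kkjjkAkjjkk ⇒ kkjjkkAkkjjkk   [A -> k A k]
kkjjkkAkkjjkk ⇒ kkjjkkjAjkkjjkk   [A -> j A j]
kkjjkkjAjkkjjkk ⇒ kkjjkkjkAkjkkjjkk   [A -> k A k]
kkjjkkjkAkjkkjjkk ⇒ kkjjkkjkkAkkjkkjjkk   [A -> k A k]
kkjjkkjkkAkkjkkjjkk ⇒ kkjjkkjkkkkjkkjjkk   [A -> ε]

A ⇒ kAk ⇒ kkAkk ⇒ kkjAjkk ⇒ kkjjAjjkk ⇒ kkjjkAkjjkk ⇒ kkjjkkAkkjjkk ⇒ kkjjkkjAjkkjjkk ⇒ kkjjkkjkAkjkkjjkk ⇒ kkjjkkjkkAkkjkkjjkk ⇒ kkjjkkjkkkkjkkjjkk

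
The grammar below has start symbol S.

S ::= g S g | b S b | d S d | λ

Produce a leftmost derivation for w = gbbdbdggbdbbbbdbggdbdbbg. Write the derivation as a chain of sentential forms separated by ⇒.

S⇒gSg⇒gbSbg⇒gbbSbbg⇒gbbdSdbbg⇒gbbdbSbdbbg⇒gbbdbdSdbdbbg⇒gbbdbdgSgdbdbbg⇒gbbdbdggSggdbdbbg⇒gbbdbdggbSbggdbdbbg⇒gbbdbdggbdSdbggdbdbbg⇒gbbdbdggbdbSbdbggdbdbbg⇒gbbdbdggbdbbSbbdbggdbdbbg⇒gbbdbdggbdbbbbdbggdbdbbg

S ⇒ gSg   [S ::= g S g]
gSg ⇒ gbSbg   [S ::= b S b]
gbSbg ⇒ gbbSbbg   [S ::= b S b]
gbbSbbg ⇒ gbbdSdbbg   [S ::= d S d]
gbbdSdbbg ⇒ gbbdbSbdbbg   [S ::= b S b]
gbbdbSbdbbg ⇒ gbbdbdSdbdbbg   [S ::= d S d]
gbbdbdSdbdbbg ⇒ gbbdbdgSgdbdbbg   [S ::= g S g]
gbbdbdgSgdbdbbg ⇒ gbbdbdggSggdbdbbg   [S ::= g S g]
gbbdbdggSggdbdbbg ⇒ gbbdbdggbSbggdbdbbg   [S ::= b S b]
gbbdbdggbSbggdbdbbg ⇒ gbbdbdggbdSdbggdbdbbg   [S ::= d S d]
gbbdbdggbdSdbggdbdbbg ⇒ gbbdbdggbdbSbdbggdbdbbg   [S ::= b S b]
gbbdbdggbdbSbdbggdbdbbg ⇒ gbbdbdggbdbbSbbdbggdbdbbg   [S ::= b S b]
gbbdbdggbdbbSbbdbggdbdbbg ⇒ gbbdbdggbdbbbbdbggdbdbbg   [S ::= λ]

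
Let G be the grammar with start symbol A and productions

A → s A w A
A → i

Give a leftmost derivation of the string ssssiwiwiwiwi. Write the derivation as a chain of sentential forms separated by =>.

A => sAwA   [A → s A w A]
sAwA => ssAwAwA   [A → s A w A]
ssAwAwA => sssAwAwAwA   [A → s A w A]
sssAwAwAwA => ssssAwAwAwAwA   [A → s A w A]
ssssAwAwAwAwA => ssssiwAwAwAwA   [A → i]
ssssiwAwAwAwA => ssssiwiwAwAwA   [A → i]
ssssiwiwAwAwA => ssssiwiwiwAwA   [A → i]
ssssiwiwiwAwA => ssssiwiwiwiwA   [A → i]
ssssiwiwiwiwA => ssssiwiwiwiwi   [A → i]

A=>sAwA=>ssAwAwA=>sssAwAwAwA=>ssssAwAwAwAwA=>ssssiwAwAwAwA=>ssssiwiwAwAwA=>ssssiwiwiwAwA=>ssssiwiwiwiwA=>ssssiwiwiwiwi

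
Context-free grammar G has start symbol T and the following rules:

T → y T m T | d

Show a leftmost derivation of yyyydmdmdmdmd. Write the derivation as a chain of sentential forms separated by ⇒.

T⇒yTmT⇒yyTmTmT⇒yyyTmTmTmT⇒yyyyTmTmTmTmT⇒yyyydmTmTmTmT⇒yyyydmdmTmTmT⇒yyyydmdmdmTmT⇒yyyydmdmdmdmT⇒yyyydmdmdmdmd

T ⇒ yTmT   [T → y T m T]
yTmT ⇒ yyTmTmT   [T → y T m T]
yyTmTmT ⇒ yyyTmTmTmT   [T → y T m T]
yyyTmTmTmT ⇒ yyyyTmTmTmTmT   [T → y T m T]
yyyyTmTmTmTmT ⇒ yyyydmTmTmTmT   [T → d]
yyyydmTmTmTmT ⇒ yyyydmdmTmTmT   [T → d]
yyyydmdmTmTmT ⇒ yyyydmdmdmTmT   [T → d]
yyyydmdmdmTmT ⇒ yyyydmdmdmdmT   [T → d]
yyyydmdmdmdmT ⇒ yyyydmdmdmdmd   [T → d]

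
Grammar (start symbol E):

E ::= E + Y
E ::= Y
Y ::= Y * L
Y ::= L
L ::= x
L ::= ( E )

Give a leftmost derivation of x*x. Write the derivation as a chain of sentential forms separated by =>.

E => Y   [E ::= Y]
Y => Y*L   [Y ::= Y * L]
Y*L => L*L   [Y ::= L]
L*L => x*L   [L ::= x]
x*L => x*x   [L ::= x]

E => Y => Y*L => L*L => x*L => x*x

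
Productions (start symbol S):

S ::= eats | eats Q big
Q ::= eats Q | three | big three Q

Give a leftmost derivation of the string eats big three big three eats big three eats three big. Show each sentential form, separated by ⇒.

S ⇒ eats Q big ⇒ eats big three Q big ⇒ eats big three big three Q big ⇒ eats big three big three eats Q big ⇒ eats big three big three eats big three Q big ⇒ eats big three big three eats big three eats Q big ⇒ eats big three big three eats big three eats three big

S ⇒ eats Q big   [S ::= eats Q big]
eats Q big ⇒ eats big three Q big   [Q ::= big three Q]
eats big three Q big ⇒ eats big three big three Q big   [Q ::= big three Q]
eats big three big three Q big ⇒ eats big three big three eats Q big   [Q ::= eats Q]
eats big three big three eats Q big ⇒ eats big three big three eats big three Q big   [Q ::= big three Q]
eats big three big three eats big three Q big ⇒ eats big three big three eats big three eats Q big   [Q ::= eats Q]
eats big three big three eats big three eats Q big ⇒ eats big three big three eats big three eats three big   [Q ::= three]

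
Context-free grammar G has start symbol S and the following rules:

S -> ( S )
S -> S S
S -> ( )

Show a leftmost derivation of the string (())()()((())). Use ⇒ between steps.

S ⇒ SS ⇒ SSS ⇒ (S)SS ⇒ (())SS ⇒ (())SSS ⇒ (())()SS ⇒ (())()()S ⇒ (())()()(S) ⇒ (())()()((S)) ⇒ (())()()((()))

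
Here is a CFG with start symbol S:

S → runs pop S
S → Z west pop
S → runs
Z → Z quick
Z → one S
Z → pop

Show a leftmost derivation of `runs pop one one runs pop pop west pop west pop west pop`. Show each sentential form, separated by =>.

S => runs pop S => runs pop Z west pop => runs pop one S west pop => runs pop one Z west pop west pop => runs pop one one S west pop west pop => runs pop one one runs pop S west pop west pop => runs pop one one runs pop Z west pop west pop west pop => runs pop one one runs pop pop west pop west pop west pop

S => runs pop S   [S → runs pop S]
runs pop S => runs pop Z west pop   [S → Z west pop]
runs pop Z west pop => runs pop one S west pop   [Z → one S]
runs pop one S west pop => runs pop one Z west pop west pop   [S → Z west pop]
runs pop one Z west pop west pop => runs pop one one S west pop west pop   [Z → one S]
runs pop one one S west pop west pop => runs pop one one runs pop S west pop west pop   [S → runs pop S]
runs pop one one runs pop S west pop west pop => runs pop one one runs pop Z west pop west pop west pop   [S → Z west pop]
runs pop one one runs pop Z west pop west pop west pop => runs pop one one runs pop pop west pop west pop west pop   [Z → pop]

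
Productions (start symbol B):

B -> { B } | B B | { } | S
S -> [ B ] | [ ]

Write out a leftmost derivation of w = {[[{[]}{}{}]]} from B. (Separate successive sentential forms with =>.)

B => {B} => {S} => {[B]} => {[S]} => {[[B]]} => {[[BB]]} => {[[BBB]]} => {[[{B}BB]]} => {[[{S}BB]]} => {[[{[]}BB]]} => {[[{[]}{}B]]} => {[[{[]}{}{}]]}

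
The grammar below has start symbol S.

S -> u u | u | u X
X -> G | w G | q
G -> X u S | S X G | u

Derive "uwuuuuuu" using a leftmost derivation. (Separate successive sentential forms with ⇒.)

S ⇒ uX ⇒ uG ⇒ uXuS ⇒ uwGuS ⇒ uwXuSuS ⇒ uwGuSuS ⇒ uwuuSuS ⇒ uwuuuuS ⇒ uwuuuuuu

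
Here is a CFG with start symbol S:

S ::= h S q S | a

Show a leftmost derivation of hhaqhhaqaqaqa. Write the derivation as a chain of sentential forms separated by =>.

S => hSqS => hhSqSqS => hhaqSqS => hhaqhSqSqS => hhaqhhSqSqSqS => hhaqhhaqSqSqS => hhaqhhaqaqSqS => hhaqhhaqaqaqS => hhaqhhaqaqaqa

S => hSqS   [S ::= h S q S]
hSqS => hhSqSqS   [S ::= h S q S]
hhSqSqS => hhaqSqS   [S ::= a]
hhaqSqS => hhaqhSqSqS   [S ::= h S q S]
hhaqhSqSqS => hhaqhhSqSqSqS   [S ::= h S q S]
hhaqhhSqSqSqS => hhaqhhaqSqSqS   [S ::= a]
hhaqhhaqSqSqS => hhaqhhaqaqSqS   [S ::= a]
hhaqhhaqaqSqS => hhaqhhaqaqaqS   [S ::= a]
hhaqhhaqaqaqS => hhaqhhaqaqaqa   [S ::= a]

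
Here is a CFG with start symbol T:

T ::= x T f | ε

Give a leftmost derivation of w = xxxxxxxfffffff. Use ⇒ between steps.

T ⇒ xTf   [T ::= x T f]
xTf ⇒ xxTff   [T ::= x T f]
xxTff ⇒ xxxTfff   [T ::= x T f]
xxxTfff ⇒ xxxxTffff   [T ::= x T f]
xxxxTffff ⇒ xxxxxTfffff   [T ::= x T f]
xxxxxTfffff ⇒ xxxxxxTffffff   [T ::= x T f]
xxxxxxTffffff ⇒ xxxxxxxTfffffff   [T ::= x T f]
xxxxxxxTfffffff ⇒ xxxxxxxfffffff   [T ::= ε]

T ⇒ xTf ⇒ xxTff ⇒ xxxTfff ⇒ xxxxTffff ⇒ xxxxxTfffff ⇒ xxxxxxTffffff ⇒ xxxxxxxTfffffff ⇒ xxxxxxxfffffff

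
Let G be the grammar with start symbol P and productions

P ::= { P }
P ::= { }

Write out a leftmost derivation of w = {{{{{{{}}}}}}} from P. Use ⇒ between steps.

P ⇒ {P} ⇒ {{P}} ⇒ {{{P}}} ⇒ {{{{P}}}} ⇒ {{{{{P}}}}} ⇒ {{{{{{P}}}}}} ⇒ {{{{{{{}}}}}}}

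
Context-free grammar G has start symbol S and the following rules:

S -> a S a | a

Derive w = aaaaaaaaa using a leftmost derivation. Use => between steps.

S => aSa   [S -> a S a]
aSa => aaSaa   [S -> a S a]
aaSaa => aaaSaaa   [S -> a S a]
aaaSaaa => aaaaSaaaa   [S -> a S a]
aaaaSaaaa => aaaaaaaaa   [S -> a]

S => aSa => aaSaa => aaaSaaa => aaaaSaaaa => aaaaaaaaa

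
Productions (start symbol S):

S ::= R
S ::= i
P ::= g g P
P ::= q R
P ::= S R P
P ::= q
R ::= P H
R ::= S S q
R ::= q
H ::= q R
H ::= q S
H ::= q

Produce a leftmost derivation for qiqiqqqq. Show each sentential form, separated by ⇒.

S ⇒ R   [S ::= R]
R ⇒ PH   [R ::= P H]
PH ⇒ SRPH   [P ::= S R P]
SRPH ⇒ RRPH   [S ::= R]
RRPH ⇒ SSqRPH   [R ::= S S q]
SSqRPH ⇒ RSqRPH   [S ::= R]
RSqRPH ⇒ SSqSqRPH   [R ::= S S q]
SSqSqRPH ⇒ RSqSqRPH   [S ::= R]
RSqSqRPH ⇒ qSqSqRPH   [R ::= q]
qSqSqRPH ⇒ qiqSqRPH   [S ::= i]
qiqSqRPH ⇒ qiqiqRPH   [S ::= i]
qiqiqRPH ⇒ qiqiqqPH   [R ::= q]
qiqiqqPH ⇒ qiqiqqqH   [P ::= q]
qiqiqqqH ⇒ qiqiqqqq   [H ::= q]

S ⇒ R ⇒ PH ⇒ SRPH ⇒ RRPH ⇒ SSqRPH ⇒ RSqRPH ⇒ SSqSqRPH ⇒ RSqSqRPH ⇒ qSqSqRPH ⇒ qiqSqRPH ⇒ qiqiqRPH ⇒ qiqiqqPH ⇒ qiqiqqqH ⇒ qiqiqqqq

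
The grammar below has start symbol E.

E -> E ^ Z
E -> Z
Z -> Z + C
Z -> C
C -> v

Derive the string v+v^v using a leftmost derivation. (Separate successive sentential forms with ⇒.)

E⇒E^Z⇒Z^Z⇒Z+C^Z⇒C+C^Z⇒v+C^Z⇒v+v^Z⇒v+v^C⇒v+v^v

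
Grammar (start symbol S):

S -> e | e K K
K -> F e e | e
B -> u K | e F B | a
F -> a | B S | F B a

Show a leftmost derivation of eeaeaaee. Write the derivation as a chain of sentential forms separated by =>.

S=>eKK=>eeK=>eeFee=>eeFBaee=>eeBSBaee=>eeaSBaee=>eeaeBaee=>eeaeaaee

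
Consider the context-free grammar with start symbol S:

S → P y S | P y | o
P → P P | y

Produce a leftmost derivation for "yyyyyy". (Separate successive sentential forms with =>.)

S => Py => PPy => PPPy => PPPPy => PPPPPy => yPPPPy => yyPPPy => yyyPPy => yyyyPy => yyyyyy

S => Py   [S → P y]
Py => PPy   [P → P P]
PPy => PPPy   [P → P P]
PPPy => PPPPy   [P → P P]
PPPPy => PPPPPy   [P → P P]
PPPPPy => yPPPPy   [P → y]
yPPPPy => yyPPPy   [P → y]
yyPPPy => yyyPPy   [P → y]
yyyPPy => yyyyPy   [P → y]
yyyyPy => yyyyyy   [P → y]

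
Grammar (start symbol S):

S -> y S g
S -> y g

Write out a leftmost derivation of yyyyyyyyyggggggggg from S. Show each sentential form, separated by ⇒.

S ⇒ ySg   [S -> y S g]
ySg ⇒ yySgg   [S -> y S g]
yySgg ⇒ yyySggg   [S -> y S g]
yyySggg ⇒ yyyySgggg   [S -> y S g]
yyyySgggg ⇒ yyyyySggggg   [S -> y S g]
yyyyySggggg ⇒ yyyyyySgggggg   [S -> y S g]
yyyyyySgggggg ⇒ yyyyyyySggggggg   [S -> y S g]
yyyyyyySggggggg ⇒ yyyyyyyySgggggggg   [S -> y S g]
yyyyyyyySgggggggg ⇒ yyyyyyyyyggggggggg   [S -> y g]

S ⇒ ySg ⇒ yySgg ⇒ yyySggg ⇒ yyyySgggg ⇒ yyyyySggggg ⇒ yyyyyySgggggg ⇒ yyyyyyySggggggg ⇒ yyyyyyyySgggggggg ⇒ yyyyyyyyyggggggggg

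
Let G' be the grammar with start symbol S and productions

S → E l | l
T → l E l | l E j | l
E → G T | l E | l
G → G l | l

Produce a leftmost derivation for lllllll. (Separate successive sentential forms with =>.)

S => El => lEl => lGTl => lGlTl => lllTl => llllEll => lllllll

S => El   [S → E l]
El => lEl   [E → l E]
lEl => lGTl   [E → G T]
lGTl => lGlTl   [G → G l]
lGlTl => lllTl   [G → l]
lllTl => llllEll   [T → l E l]
llllEll => lllllll   [E → l]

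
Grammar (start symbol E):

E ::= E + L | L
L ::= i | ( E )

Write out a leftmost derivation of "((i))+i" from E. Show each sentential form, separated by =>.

E=>E+L=>L+L=>(E)+L=>(L)+L=>((E))+L=>((L))+L=>((i))+L=>((i))+i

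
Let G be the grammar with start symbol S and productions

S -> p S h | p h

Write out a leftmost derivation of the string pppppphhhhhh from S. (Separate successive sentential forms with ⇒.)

S ⇒ pSh   [S -> p S h]
pSh ⇒ ppShh   [S -> p S h]
ppShh ⇒ pppShhh   [S -> p S h]
pppShhh ⇒ ppppShhhh   [S -> p S h]
ppppShhhh ⇒ pppppShhhhh   [S -> p S h]
pppppShhhhh ⇒ pppppphhhhhh   [S -> p h]

S⇒pSh⇒ppShh⇒pppShhh⇒ppppShhhh⇒pppppShhhhh⇒pppppphhhhhh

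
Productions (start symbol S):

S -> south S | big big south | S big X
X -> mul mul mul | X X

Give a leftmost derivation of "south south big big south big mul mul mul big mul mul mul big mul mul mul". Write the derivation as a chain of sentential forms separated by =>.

S => south S => south S big X => south S big X big X => south south S big X big X => south south S big X big X big X => south south big big south big X big X big X => south south big big south big mul mul mul big X big X => south south big big south big mul mul mul big mul mul mul big X => south south big big south big mul mul mul big mul mul mul big mul mul mul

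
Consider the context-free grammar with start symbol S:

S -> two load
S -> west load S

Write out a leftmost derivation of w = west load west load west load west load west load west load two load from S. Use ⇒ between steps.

S ⇒ west load S ⇒ west load west load S ⇒ west load west load west load S ⇒ west load west load west load west load S ⇒ west load west load west load west load west load S ⇒ west load west load west load west load west load west load S ⇒ west load west load west load west load west load west load two load

S ⇒ west load S   [S -> west load S]
west load S ⇒ west load west load S   [S -> west load S]
west load west load S ⇒ west load west load west load S   [S -> west load S]
west load west load west load S ⇒ west load west load west load west load S   [S -> west load S]
west load west load west load west load S ⇒ west load west load west load west load west load S   [S -> west load S]
west load west load west load west load west load S ⇒ west load west load west load west load west load west load S   [S -> west load S]
west load west load west load west load west load west load S ⇒ west load west load west load west load west load west load two load   [S -> two load]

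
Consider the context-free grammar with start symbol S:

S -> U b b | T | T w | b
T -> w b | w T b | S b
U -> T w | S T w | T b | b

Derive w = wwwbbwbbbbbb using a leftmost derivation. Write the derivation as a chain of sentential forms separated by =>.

S=>Ubb=>Tbbb=>wTbbbb=>wSbbbbb=>wTbbbbb=>wSbbbbbb=>wTwbbbbbb=>wwTbwbbbbbb=>wwwbbwbbbbbb

S => Ubb   [S -> U b b]
Ubb => Tbbb   [U -> T b]
Tbbb => wTbbbb   [T -> w T b]
wTbbbb => wSbbbbb   [T -> S b]
wSbbbbb => wTbbbbb   [S -> T]
wTbbbbb => wSbbbbbb   [T -> S b]
wSbbbbbb => wTwbbbbbb   [S -> T w]
wTwbbbbbb => wwTbwbbbbbb   [T -> w T b]
wwTbwbbbbbb => wwwbbwbbbbbb   [T -> w b]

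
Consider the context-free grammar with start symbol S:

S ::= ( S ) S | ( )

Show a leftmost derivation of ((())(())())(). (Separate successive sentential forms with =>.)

S => (S)S => ((S)S)S => ((())S)S => ((())(S)S)S => ((())(())S)S => ((())(())())S => ((())(())())()

S => (S)S   [S ::= ( S ) S]
(S)S => ((S)S)S   [S ::= ( S ) S]
((S)S)S => ((())S)S   [S ::= ( )]
((())S)S => ((())(S)S)S   [S ::= ( S ) S]
((())(S)S)S => ((())(())S)S   [S ::= ( )]
((())(())S)S => ((())(())())S   [S ::= ( )]
((())(())())S => ((())(())())()   [S ::= ( )]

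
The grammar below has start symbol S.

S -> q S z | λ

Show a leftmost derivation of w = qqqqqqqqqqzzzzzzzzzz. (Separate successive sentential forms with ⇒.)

S ⇒ qSz   [S -> q S z]
qSz ⇒ qqSzz   [S -> q S z]
qqSzz ⇒ qqqSzzz   [S -> q S z]
qqqSzzz ⇒ qqqqSzzzz   [S -> q S z]
qqqqSzzzz ⇒ qqqqqSzzzzz   [S -> q S z]
qqqqqSzzzzz ⇒ qqqqqqSzzzzzz   [S -> q S z]
qqqqqqSzzzzzz ⇒ qqqqqqqSzzzzzzz   [S -> q S z]
qqqqqqqSzzzzzzz ⇒ qqqqqqqqSzzzzzzzz   [S -> q S z]
qqqqqqqqSzzzzzzzz ⇒ qqqqqqqqqSzzzzzzzzz   [S -> q S z]
qqqqqqqqqSzzzzzzzzz ⇒ qqqqqqqqqqSzzzzzzzzzz   [S -> q S z]
qqqqqqqqqqSzzzzzzzzzz ⇒ qqqqqqqqqqzzzzzzzzzz   [S -> λ]

S⇒qSz⇒qqSzz⇒qqqSzzz⇒qqqqSzzzz⇒qqqqqSzzzzz⇒qqqqqqSzzzzzz⇒qqqqqqqSzzzzzzz⇒qqqqqqqqSzzzzzzzz⇒qqqqqqqqqSzzzzzzzzz⇒qqqqqqqqqqSzzzzzzzzzz⇒qqqqqqqqqqzzzzzzzzzz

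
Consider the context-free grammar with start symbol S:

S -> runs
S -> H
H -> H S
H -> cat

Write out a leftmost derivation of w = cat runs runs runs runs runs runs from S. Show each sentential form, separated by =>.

S => H => H S => H S S => H S S S => H S S S S => H S S S S S => H S S S S S S => cat S S S S S S => cat runs S S S S S => cat runs runs S S S S => cat runs runs runs S S S => cat runs runs runs runs S S => cat runs runs runs runs runs S => cat runs runs runs runs runs runs

S => H   [S -> H]
H => H S   [H -> H S]
H S => H S S   [H -> H S]
H S S => H S S S   [H -> H S]
H S S S => H S S S S   [H -> H S]
H S S S S => H S S S S S   [H -> H S]
H S S S S S => H S S S S S S   [H -> H S]
H S S S S S S => cat S S S S S S   [H -> cat]
cat S S S S S S => cat runs S S S S S   [S -> runs]
cat runs S S S S S => cat runs runs S S S S   [S -> runs]
cat runs runs S S S S => cat runs runs runs S S S   [S -> runs]
cat runs runs runs S S S => cat runs runs runs runs S S   [S -> runs]
cat runs runs runs runs S S => cat runs runs runs runs runs S   [S -> runs]
cat runs runs runs runs runs S => cat runs runs runs runs runs runs   [S -> runs]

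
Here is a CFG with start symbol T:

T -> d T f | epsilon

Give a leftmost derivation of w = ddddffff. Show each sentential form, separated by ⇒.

T⇒dTf⇒ddTff⇒dddTfff⇒ddddTffff⇒ddddffff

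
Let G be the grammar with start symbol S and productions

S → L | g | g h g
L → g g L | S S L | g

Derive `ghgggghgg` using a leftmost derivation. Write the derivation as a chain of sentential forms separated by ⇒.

S ⇒ L ⇒ SSL ⇒ ghgSL ⇒ ghggL ⇒ ghggSSL ⇒ ghgggSL ⇒ ghgggghgL ⇒ ghgggghgg

S ⇒ L   [S → L]
L ⇒ SSL   [L → S S L]
SSL ⇒ ghgSL   [S → g h g]
ghgSL ⇒ ghggL   [S → g]
ghggL ⇒ ghggSSL   [L → S S L]
ghggSSL ⇒ ghgggSL   [S → g]
ghgggSL ⇒ ghgggghgL   [S → g h g]
ghgggghgL ⇒ ghgggghgg   [L → g]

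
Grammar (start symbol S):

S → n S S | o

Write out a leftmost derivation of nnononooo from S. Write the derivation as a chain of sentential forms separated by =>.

S => nSS => nnSSS => nnoSS => nnonSSS => nnonoSS => nnononSSS => nnononoSS => nnononooS => nnononooo

S => nSS   [S → n S S]
nSS => nnSSS   [S → n S S]
nnSSS => nnoSS   [S → o]
nnoSS => nnonSSS   [S → n S S]
nnonSSS => nnonoSS   [S → o]
nnonoSS => nnononSSS   [S → n S S]
nnononSSS => nnononoSS   [S → o]
nnononoSS => nnononooS   [S → o]
nnononooS => nnononooo   [S → o]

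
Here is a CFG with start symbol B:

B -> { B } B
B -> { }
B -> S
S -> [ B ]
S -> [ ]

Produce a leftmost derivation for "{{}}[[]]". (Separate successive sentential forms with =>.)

B => {B}B => {{}}B => {{}}S => {{}}[B] => {{}}[S] => {{}}[[]]

B => {B}B   [B -> { B } B]
{B}B => {{}}B   [B -> { }]
{{}}B => {{}}S   [B -> S]
{{}}S => {{}}[B]   [S -> [ B ]]
{{}}[B] => {{}}[S]   [B -> S]
{{}}[S] => {{}}[[]]   [S -> [ ]]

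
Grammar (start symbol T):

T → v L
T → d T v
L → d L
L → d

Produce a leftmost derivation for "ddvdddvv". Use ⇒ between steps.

T⇒dTv⇒ddTvv⇒ddvLvv⇒ddvdLvv⇒ddvddLvv⇒ddvdddvv

T ⇒ dTv   [T → d T v]
dTv ⇒ ddTvv   [T → d T v]
ddTvv ⇒ ddvLvv   [T → v L]
ddvLvv ⇒ ddvdLvv   [L → d L]
ddvdLvv ⇒ ddvddLvv   [L → d L]
ddvddLvv ⇒ ddvdddvv   [L → d]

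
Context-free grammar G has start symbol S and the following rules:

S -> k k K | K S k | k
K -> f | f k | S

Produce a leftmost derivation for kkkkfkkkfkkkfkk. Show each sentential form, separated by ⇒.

S ⇒ kkK   [S -> k k K]
kkK ⇒ kkS   [K -> S]
kkS ⇒ kkKSk   [S -> K S k]
kkKSk ⇒ kkSSk   [K -> S]
kkSSk ⇒ kkkkKSk   [S -> k k K]
kkkkKSk ⇒ kkkkSSk   [K -> S]
kkkkSSk ⇒ kkkkKSkSk   [S -> K S k]
kkkkKSkSk ⇒ kkkkfkSkSk   [K -> f k]
kkkkfkSkSk ⇒ kkkkfkkkKkSk   [S -> k k K]
kkkkfkkkKkSk ⇒ kkkkfkkkfkSk   [K -> f]
kkkkfkkkfkSk ⇒ kkkkfkkkfkkkKk   [S -> k k K]
kkkkfkkkfkkkKk ⇒ kkkkfkkkfkkkfkk   [K -> f k]

S⇒kkK⇒kkS⇒kkKSk⇒kkSSk⇒kkkkKSk⇒kkkkSSk⇒kkkkKSkSk⇒kkkkfkSkSk⇒kkkkfkkkKkSk⇒kkkkfkkkfkSk⇒kkkkfkkkfkkkKk⇒kkkkfkkkfkkkfkk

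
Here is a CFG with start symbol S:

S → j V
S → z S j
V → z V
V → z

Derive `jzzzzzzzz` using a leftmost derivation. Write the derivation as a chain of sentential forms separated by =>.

S=>jV=>jzV=>jzzV=>jzzzV=>jzzzzV=>jzzzzzV=>jzzzzzzV=>jzzzzzzzV=>jzzzzzzzz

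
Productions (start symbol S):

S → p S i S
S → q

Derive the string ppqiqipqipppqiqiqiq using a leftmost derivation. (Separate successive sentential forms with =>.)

S => pSiS => ppSiSiS => ppqiSiS => ppqiqiS => ppqiqipSiS => ppqiqipqiS => ppqiqipqipSiS => ppqiqipqippSiSiS => ppqiqipqipppSiSiSiS => ppqiqipqipppqiSiSiS => ppqiqipqipppqiqiSiS => ppqiqipqipppqiqiqiS => ppqiqipqipppqiqiqiq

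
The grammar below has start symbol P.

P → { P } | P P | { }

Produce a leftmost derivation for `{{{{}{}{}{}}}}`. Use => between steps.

P => {P} => {{P}} => {{{P}}} => {{{PP}}} => {{{PPP}}} => {{{PPPP}}} => {{{{}PPP}}} => {{{{}{}PP}}} => {{{{}{}{}P}}} => {{{{}{}{}{}}}}

P => {P}   [P → { P }]
{P} => {{P}}   [P → { P }]
{{P}} => {{{P}}}   [P → { P }]
{{{P}}} => {{{PP}}}   [P → P P]
{{{PP}}} => {{{PPP}}}   [P → P P]
{{{PPP}}} => {{{PPPP}}}   [P → P P]
{{{PPPP}}} => {{{{}PPP}}}   [P → { }]
{{{{}PPP}}} => {{{{}{}PP}}}   [P → { }]
{{{{}{}PP}}} => {{{{}{}{}P}}}   [P → { }]
{{{{}{}{}P}}} => {{{{}{}{}{}}}}   [P → { }]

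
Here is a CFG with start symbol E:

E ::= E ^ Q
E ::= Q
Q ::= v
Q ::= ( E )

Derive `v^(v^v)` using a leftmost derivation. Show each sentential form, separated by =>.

E => E^Q => Q^Q => v^Q => v^(E) => v^(E^Q) => v^(Q^Q) => v^(v^Q) => v^(v^v)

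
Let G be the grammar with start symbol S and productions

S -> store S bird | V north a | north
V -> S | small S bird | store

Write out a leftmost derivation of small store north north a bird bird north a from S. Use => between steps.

S => V north a => small S bird north a => small store S bird bird north a => small store V north a bird bird north a => small store S north a bird bird north a => small store north north a bird bird north a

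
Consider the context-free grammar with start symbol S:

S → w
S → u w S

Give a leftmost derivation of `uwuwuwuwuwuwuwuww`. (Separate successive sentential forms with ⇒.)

S ⇒ uwS ⇒ uwuwS ⇒ uwuwuwS ⇒ uwuwuwuwS ⇒ uwuwuwuwuwS ⇒ uwuwuwuwuwuwS ⇒ uwuwuwuwuwuwuwS ⇒ uwuwuwuwuwuwuwuwS ⇒ uwuwuwuwuwuwuwuww

S ⇒ uwS   [S → u w S]
uwS ⇒ uwuwS   [S → u w S]
uwuwS ⇒ uwuwuwS   [S → u w S]
uwuwuwS ⇒ uwuwuwuwS   [S → u w S]
uwuwuwuwS ⇒ uwuwuwuwuwS   [S → u w S]
uwuwuwuwuwS ⇒ uwuwuwuwuwuwS   [S → u w S]
uwuwuwuwuwuwS ⇒ uwuwuwuwuwuwuwS   [S → u w S]
uwuwuwuwuwuwuwS ⇒ uwuwuwuwuwuwuwuwS   [S → u w S]
uwuwuwuwuwuwuwuwS ⇒ uwuwuwuwuwuwuwuww   [S → w]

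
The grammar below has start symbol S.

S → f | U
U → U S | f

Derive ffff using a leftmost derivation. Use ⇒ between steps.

S ⇒ U ⇒ US ⇒ fS ⇒ fU ⇒ fUS ⇒ ffS ⇒ ffU ⇒ ffUS ⇒ fffS ⇒ ffff

S ⇒ U   [S → U]
U ⇒ US   [U → U S]
US ⇒ fS   [U → f]
fS ⇒ fU   [S → U]
fU ⇒ fUS   [U → U S]
fUS ⇒ ffS   [U → f]
ffS ⇒ ffU   [S → U]
ffU ⇒ ffUS   [U → U S]
ffUS ⇒ fffS   [U → f]
fffS ⇒ ffff   [S → f]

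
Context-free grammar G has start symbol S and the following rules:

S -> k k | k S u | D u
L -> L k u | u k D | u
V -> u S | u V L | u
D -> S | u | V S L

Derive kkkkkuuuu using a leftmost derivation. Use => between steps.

S => kSu   [S -> k S u]
kSu => kkSuu   [S -> k S u]
kkSuu => kkkSuuu   [S -> k S u]
kkkSuuu => kkkDuuuu   [S -> D u]
kkkDuuuu => kkkSuuuu   [D -> S]
kkkSuuuu => kkkkkuuuu   [S -> k k]

S => kSu => kkSuu => kkkSuuu => kkkDuuuu => kkkSuuuu => kkkkkuuuu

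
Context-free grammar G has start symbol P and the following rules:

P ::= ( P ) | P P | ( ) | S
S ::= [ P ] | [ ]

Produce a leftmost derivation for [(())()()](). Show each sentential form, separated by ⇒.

P ⇒ PP   [P ::= P P]
PP ⇒ SP   [P ::= S]
SP ⇒ [P]P   [S ::= [ P ]]
[P]P ⇒ [PP]P   [P ::= P P]
[PP]P ⇒ [PPP]P   [P ::= P P]
[PPP]P ⇒ [(P)PP]P   [P ::= ( P )]
[(P)PP]P ⇒ [(())PP]P   [P ::= ( )]
[(())PP]P ⇒ [(())()P]P   [P ::= ( )]
[(())()P]P ⇒ [(())()()]P   [P ::= ( )]
[(())()()]P ⇒ [(())()()]()   [P ::= ( )]

P ⇒ PP ⇒ SP ⇒ [P]P ⇒ [PP]P ⇒ [PPP]P ⇒ [(P)PP]P ⇒ [(())PP]P ⇒ [(())()P]P ⇒ [(())()()]P ⇒ [(())()()]()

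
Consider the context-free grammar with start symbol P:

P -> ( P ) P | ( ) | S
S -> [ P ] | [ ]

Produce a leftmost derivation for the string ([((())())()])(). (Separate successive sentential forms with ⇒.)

P ⇒ (P)P ⇒ (S)P ⇒ ([P])P ⇒ ([(P)P])P ⇒ ([((P)P)P])P ⇒ ([((())P)P])P ⇒ ([((())())P])P ⇒ ([((())())()])P ⇒ ([((())())()])()

P ⇒ (P)P   [P -> ( P ) P]
(P)P ⇒ (S)P   [P -> S]
(S)P ⇒ ([P])P   [S -> [ P ]]
([P])P ⇒ ([(P)P])P   [P -> ( P ) P]
([(P)P])P ⇒ ([((P)P)P])P   [P -> ( P ) P]
([((P)P)P])P ⇒ ([((())P)P])P   [P -> ( )]
([((())P)P])P ⇒ ([((())())P])P   [P -> ( )]
([((())())P])P ⇒ ([((())())()])P   [P -> ( )]
([((())())()])P ⇒ ([((())())()])()   [P -> ( )]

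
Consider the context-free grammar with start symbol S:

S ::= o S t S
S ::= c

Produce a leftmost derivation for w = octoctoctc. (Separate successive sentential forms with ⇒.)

S ⇒ oStS ⇒ octS ⇒ octoStS ⇒ octoctS ⇒ octoctoStS ⇒ octoctoctS ⇒ octoctoctc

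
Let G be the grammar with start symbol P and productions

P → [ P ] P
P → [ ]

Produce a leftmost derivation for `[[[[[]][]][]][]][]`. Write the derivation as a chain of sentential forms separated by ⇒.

P ⇒ [P]P   [P → [ P ] P]
[P]P ⇒ [[P]P]P   [P → [ P ] P]
[[P]P]P ⇒ [[[P]P]P]P   [P → [ P ] P]
[[[P]P]P]P ⇒ [[[[P]P]P]P]P   [P → [ P ] P]
[[[[P]P]P]P]P ⇒ [[[[[]]P]P]P]P   [P → [ ]]
[[[[[]]P]P]P]P ⇒ [[[[[]][]]P]P]P   [P → [ ]]
[[[[[]][]]P]P]P ⇒ [[[[[]][]][]]P]P   [P → [ ]]
[[[[[]][]][]]P]P ⇒ [[[[[]][]][]][]]P   [P → [ ]]
[[[[[]][]][]][]]P ⇒ [[[[[]][]][]][]][]   [P → [ ]]

P⇒[P]P⇒[[P]P]P⇒[[[P]P]P]P⇒[[[[P]P]P]P]P⇒[[[[[]]P]P]P]P⇒[[[[[]][]]P]P]P⇒[[[[[]][]][]]P]P⇒[[[[[]][]][]][]]P⇒[[[[[]][]][]][]][]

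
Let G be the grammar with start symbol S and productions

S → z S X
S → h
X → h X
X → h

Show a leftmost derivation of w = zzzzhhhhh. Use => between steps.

S=>zSX=>zzSXX=>zzzSXXX=>zzzzSXXXX=>zzzzhXXXX=>zzzzhhXXX=>zzzzhhhXX=>zzzzhhhhX=>zzzzhhhhh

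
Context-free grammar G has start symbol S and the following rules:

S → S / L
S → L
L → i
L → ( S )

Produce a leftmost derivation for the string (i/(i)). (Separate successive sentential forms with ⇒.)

S ⇒ L ⇒ (S) ⇒ (S/L) ⇒ (L/L) ⇒ (i/L) ⇒ (i/(S)) ⇒ (i/(L)) ⇒ (i/(i))

S ⇒ L   [S → L]
L ⇒ (S)   [L → ( S )]
(S) ⇒ (S/L)   [S → S / L]
(S/L) ⇒ (L/L)   [S → L]
(L/L) ⇒ (i/L)   [L → i]
(i/L) ⇒ (i/(S))   [L → ( S )]
(i/(S)) ⇒ (i/(L))   [S → L]
(i/(L)) ⇒ (i/(i))   [L → i]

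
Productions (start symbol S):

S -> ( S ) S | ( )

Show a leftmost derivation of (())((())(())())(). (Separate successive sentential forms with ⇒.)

S ⇒ (S)S ⇒ (())S ⇒ (())(S)S ⇒ (())((S)S)S ⇒ (())((())S)S ⇒ (())((())(S)S)S ⇒ (())((())(())S)S ⇒ (())((())(())())S ⇒ (())((())(())())()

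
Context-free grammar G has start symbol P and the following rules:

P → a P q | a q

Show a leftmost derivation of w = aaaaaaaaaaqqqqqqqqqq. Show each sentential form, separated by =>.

P => aPq => aaPqq => aaaPqqq => aaaaPqqqq => aaaaaPqqqqq => aaaaaaPqqqqqq => aaaaaaaPqqqqqqq => aaaaaaaaPqqqqqqqq => aaaaaaaaaPqqqqqqqqq => aaaaaaaaaaqqqqqqqqqq

P => aPq   [P → a P q]
aPq => aaPqq   [P → a P q]
aaPqq => aaaPqqq   [P → a P q]
aaaPqqq => aaaaPqqqq   [P → a P q]
aaaaPqqqq => aaaaaPqqqqq   [P → a P q]
aaaaaPqqqqq => aaaaaaPqqqqqq   [P → a P q]
aaaaaaPqqqqqq => aaaaaaaPqqqqqqq   [P → a P q]
aaaaaaaPqqqqqqq => aaaaaaaaPqqqqqqqq   [P → a P q]
aaaaaaaaPqqqqqqqq => aaaaaaaaaPqqqqqqqqq   [P → a P q]
aaaaaaaaaPqqqqqqqqq => aaaaaaaaaaqqqqqqqqqq   [P → a q]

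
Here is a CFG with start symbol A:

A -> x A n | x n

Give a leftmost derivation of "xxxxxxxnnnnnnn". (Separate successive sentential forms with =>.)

A => xAn   [A -> x A n]
xAn => xxAnn   [A -> x A n]
xxAnn => xxxAnnn   [A -> x A n]
xxxAnnn => xxxxAnnnn   [A -> x A n]
xxxxAnnnn => xxxxxAnnnnn   [A -> x A n]
xxxxxAnnnnn => xxxxxxAnnnnnn   [A -> x A n]
xxxxxxAnnnnnn => xxxxxxxnnnnnnn   [A -> x n]

A => xAn => xxAnn => xxxAnnn => xxxxAnnnn => xxxxxAnnnnn => xxxxxxAnnnnnn => xxxxxxxnnnnnnn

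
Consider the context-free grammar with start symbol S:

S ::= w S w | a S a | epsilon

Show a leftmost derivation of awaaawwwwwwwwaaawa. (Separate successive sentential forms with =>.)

S => aSa => awSwa => awaSawa => awaaSaawa => awaaaSaaawa => awaaawSwaaawa => awaaawwSwwaaawa => awaaawwwSwwwaaawa => awaaawwwwSwwwwaaawa => awaaawwwwwwwwaaawa

S => aSa   [S ::= a S a]
aSa => awSwa   [S ::= w S w]
awSwa => awaSawa   [S ::= a S a]
awaSawa => awaaSaawa   [S ::= a S a]
awaaSaawa => awaaaSaaawa   [S ::= a S a]
awaaaSaaawa => awaaawSwaaawa   [S ::= w S w]
awaaawSwaaawa => awaaawwSwwaaawa   [S ::= w S w]
awaaawwSwwaaawa => awaaawwwSwwwaaawa   [S ::= w S w]
awaaawwwSwwwaaawa => awaaawwwwSwwwwaaawa   [S ::= w S w]
awaaawwwwSwwwwaaawa => awaaawwwwwwwwaaawa   [S ::= epsilon]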